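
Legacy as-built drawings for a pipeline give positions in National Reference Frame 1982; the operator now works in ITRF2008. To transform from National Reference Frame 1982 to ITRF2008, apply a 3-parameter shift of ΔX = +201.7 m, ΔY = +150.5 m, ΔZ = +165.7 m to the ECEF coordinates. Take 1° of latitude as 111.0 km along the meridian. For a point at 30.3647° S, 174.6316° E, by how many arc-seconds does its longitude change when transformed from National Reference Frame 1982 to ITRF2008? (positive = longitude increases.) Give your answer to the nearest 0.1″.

Δλ = -6.3″

sin φ = -0.505502, cos φ = 0.862825, sin λ = 0.093559, cos λ = -0.995614.
East component: ΔE = −sin λ·ΔX + cos λ·ΔY = −(0.093559)(201.7) + (-0.995614)(150.5) = -168.71 m.
1° of latitude spans 111000 m; at latitude φ, 1° of longitude spans that × cos φ = 95773.6 m, so Δλ = -168.71 / 95773.6 × 3600 = -6.342″.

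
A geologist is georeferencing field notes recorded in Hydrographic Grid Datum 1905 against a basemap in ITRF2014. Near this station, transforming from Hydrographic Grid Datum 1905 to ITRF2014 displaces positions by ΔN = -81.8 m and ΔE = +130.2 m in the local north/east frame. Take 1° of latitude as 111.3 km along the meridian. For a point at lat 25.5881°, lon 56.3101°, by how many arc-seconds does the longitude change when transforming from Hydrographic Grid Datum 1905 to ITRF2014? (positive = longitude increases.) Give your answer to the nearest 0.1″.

Δλ = 4.7″

At latitude 25.5881°, cos φ = 0.901922.
1° of longitude at this latitude = 111.3 × cos φ = 100.38 km, so Δλ = 130.2 / 100383.9 = 0.0012970° = 4.669″.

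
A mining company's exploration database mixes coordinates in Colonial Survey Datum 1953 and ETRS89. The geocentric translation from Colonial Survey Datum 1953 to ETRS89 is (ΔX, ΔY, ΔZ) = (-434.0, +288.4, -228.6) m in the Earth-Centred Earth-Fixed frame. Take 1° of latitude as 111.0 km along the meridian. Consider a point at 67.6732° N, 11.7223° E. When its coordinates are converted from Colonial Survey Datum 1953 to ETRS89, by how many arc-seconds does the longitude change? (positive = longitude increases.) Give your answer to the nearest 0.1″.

sin φ = 0.925032, cos φ = 0.379889, sin λ = 0.203168, cos λ = 0.979144.
East component: ΔE = −sin λ·ΔX + cos λ·ΔY = −(0.203168)(-434.0) + (0.979144)(288.4) = 370.56 m.
1° of latitude spans 111000 m; at latitude φ, 1° of longitude spans that × cos φ = 42167.7 m, so Δλ = 370.56 / 42167.7 × 3600 = 31.636″.

Δλ = 31.6″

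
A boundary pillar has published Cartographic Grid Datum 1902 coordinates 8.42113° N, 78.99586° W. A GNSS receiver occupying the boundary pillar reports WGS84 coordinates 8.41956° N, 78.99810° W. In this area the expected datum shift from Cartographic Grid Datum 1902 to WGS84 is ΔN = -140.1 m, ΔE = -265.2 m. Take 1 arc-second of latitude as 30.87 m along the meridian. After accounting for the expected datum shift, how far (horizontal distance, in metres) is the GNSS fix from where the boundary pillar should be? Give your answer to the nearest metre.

39 m

Observed coordinate differences: Δφ = -0.00157°, Δλ = -0.00224°.
Converting to metres (1° lat = 111132 m, cos φ = 0.989218): observed ΔN = -174.5 m, observed ΔE = -246.3 m.
Subtracting the expected shift leaves a residual of -174.5 − (-140.1) = -34.4 m north and -246.3 − (-265.2) = 18.9 m east.
Residual distance = √((-34.4)² + 18.9²) = 39.3 m.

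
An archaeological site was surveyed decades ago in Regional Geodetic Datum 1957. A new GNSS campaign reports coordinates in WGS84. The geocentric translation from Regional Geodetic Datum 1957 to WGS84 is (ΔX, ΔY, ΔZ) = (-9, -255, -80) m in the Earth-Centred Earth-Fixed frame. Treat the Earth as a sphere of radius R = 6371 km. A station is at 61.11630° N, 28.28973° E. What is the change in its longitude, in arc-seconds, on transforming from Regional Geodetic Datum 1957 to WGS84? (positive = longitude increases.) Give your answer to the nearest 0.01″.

Δλ = -14.76″

sin φ = 0.875602, cos φ = 0.483033, sin λ = 0.473930, cos λ = 0.880562.
East component: ΔE = −sin λ·ΔX + cos λ·ΔY = −(0.473930)(-9) + (0.880562)(-255) = -220.28 m.
1° of latitude spans πR/180 = 111195 m; at latitude φ, 1° of longitude spans that × cos φ = 53710.9 m, so Δλ = -220.28 / 53710.9 × 3600 = -14.764″.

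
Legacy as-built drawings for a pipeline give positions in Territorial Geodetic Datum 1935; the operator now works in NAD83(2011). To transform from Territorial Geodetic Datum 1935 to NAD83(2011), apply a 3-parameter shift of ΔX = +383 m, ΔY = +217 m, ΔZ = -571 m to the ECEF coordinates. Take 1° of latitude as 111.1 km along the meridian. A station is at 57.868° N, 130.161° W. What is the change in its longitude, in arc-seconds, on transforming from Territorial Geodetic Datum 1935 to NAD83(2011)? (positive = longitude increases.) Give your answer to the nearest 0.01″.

Δλ = 9.31″

sin φ = 0.846825, cos φ = 0.531872, sin λ = -0.764235, cos λ = -0.644938.
East component: ΔE = −sin λ·ΔX + cos λ·ΔY = −(-0.764235)(383) + (-0.644938)(217) = 152.75 m.
1° of latitude spans 111100 m; at latitude φ, 1° of longitude spans that × cos φ = 59090.9 m, so Δλ = 152.75 / 59090.9 × 3600 = 9.306″.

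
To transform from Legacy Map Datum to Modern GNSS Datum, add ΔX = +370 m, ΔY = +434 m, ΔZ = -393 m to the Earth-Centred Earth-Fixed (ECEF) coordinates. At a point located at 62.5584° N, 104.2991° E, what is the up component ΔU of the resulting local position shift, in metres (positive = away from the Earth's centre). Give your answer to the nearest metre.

At φ = 62.5584°, λ = 104.2991°: sin φ = 0.887481, cos φ = 0.460844, sin λ = 0.969020, cos λ = -0.246984.
ΔU = cos φ cos λ·ΔX + cos φ sin λ·ΔY + sin φ·ΔZ = (0.460844)(-0.246984)(370) + (0.460844)(0.969020)(434) + (0.887481)(-393) = -197.08 m.

ΔU = -197 m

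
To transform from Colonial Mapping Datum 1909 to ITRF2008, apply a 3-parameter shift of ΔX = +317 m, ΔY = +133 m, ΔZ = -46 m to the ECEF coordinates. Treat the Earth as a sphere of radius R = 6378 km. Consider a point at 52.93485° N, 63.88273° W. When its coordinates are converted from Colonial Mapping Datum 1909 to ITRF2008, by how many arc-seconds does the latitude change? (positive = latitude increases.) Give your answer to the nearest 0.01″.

sin φ = 0.797951, cos φ = 0.602723, sin λ = -0.897895, cos λ = 0.440210.
North component: ΔN = −sin φ cos λ·ΔX − sin φ sin λ·ΔY + cos φ·ΔZ = −(0.797951)(0.440210)(317) − (0.797951)(-0.897895)(133) + (0.602723)(-46) = -43.79 m.
1° of latitude spans πR/180 = 111317 m, so Δφ = -43.79 / 111317 × 3600 = -1.416″.

Δφ = -1.42″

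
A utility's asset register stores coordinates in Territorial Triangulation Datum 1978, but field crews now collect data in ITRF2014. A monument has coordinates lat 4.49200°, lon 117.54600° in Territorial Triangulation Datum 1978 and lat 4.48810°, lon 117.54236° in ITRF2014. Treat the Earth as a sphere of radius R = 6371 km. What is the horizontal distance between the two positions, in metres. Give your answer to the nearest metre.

Δφ = 4.48810° − 4.49200° = -0.00390°; Δλ = 117.54236° − 117.54600° = -0.00364°.
1° along a meridian = πR/180 = 111195 m.
ΔN = Δφ × 111195 = -433.7 m; ΔE = Δλ × 111195 × cos(4.49200°) = -0.00364 × 111195 × 0.996928 = -403.5 m.
Distance = √(ΔE² + ΔN²) = √((-403.5)² + (-433.7)²) = 592.3 m.

592 m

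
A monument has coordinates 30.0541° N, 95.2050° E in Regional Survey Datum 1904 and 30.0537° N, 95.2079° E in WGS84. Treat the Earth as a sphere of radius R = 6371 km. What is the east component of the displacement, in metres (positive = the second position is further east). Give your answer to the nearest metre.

ΔE = 279 m

Δφ = 30.0537° − 30.0541° = -0.0004°; Δλ = 95.2079° − 95.2050° = +0.0029°.
1° along a meridian = πR/180 = 111195 m.
ΔN = Δφ × 111195 = -44.5 m; ΔE = Δλ × 111195 × cos(30.0541°) = +0.0029 × 111195 × 0.865553 = 279.1 m.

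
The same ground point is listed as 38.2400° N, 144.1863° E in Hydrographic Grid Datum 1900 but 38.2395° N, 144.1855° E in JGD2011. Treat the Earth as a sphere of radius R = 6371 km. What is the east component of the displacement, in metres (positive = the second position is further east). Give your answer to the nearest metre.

Δφ = 38.2395° − 38.2400° = -0.0005°; Δλ = 144.1855° − 144.1863° = -0.0008°.
1° along a meridian = πR/180 = 111195 m.
ΔN = Δφ × 111195 = -55.6 m; ΔE = Δλ × 111195 × cos(38.2400°) = -0.0008 × 111195 × 0.785425 = -69.9 m.

ΔE = -70 m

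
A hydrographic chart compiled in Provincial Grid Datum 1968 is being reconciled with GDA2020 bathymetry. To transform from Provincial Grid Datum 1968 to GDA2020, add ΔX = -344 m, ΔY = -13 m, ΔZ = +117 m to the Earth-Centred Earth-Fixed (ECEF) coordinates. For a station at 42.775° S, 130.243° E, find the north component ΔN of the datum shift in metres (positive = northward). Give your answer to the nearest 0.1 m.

ΔN = 230.1 m

At φ = -42.775°, λ = 130.243°: sin φ = -0.679121, cos φ = 0.734026, sin λ = 0.763311, cos λ = -0.646031.
ΔN = −sin φ cos λ·ΔX − sin φ sin λ·ΔY + cos φ·ΔZ = −(-0.679121)(-0.646031)(-344) − (-0.679121)(0.763311)(-13) + (0.734026)(117) = 230.07 m.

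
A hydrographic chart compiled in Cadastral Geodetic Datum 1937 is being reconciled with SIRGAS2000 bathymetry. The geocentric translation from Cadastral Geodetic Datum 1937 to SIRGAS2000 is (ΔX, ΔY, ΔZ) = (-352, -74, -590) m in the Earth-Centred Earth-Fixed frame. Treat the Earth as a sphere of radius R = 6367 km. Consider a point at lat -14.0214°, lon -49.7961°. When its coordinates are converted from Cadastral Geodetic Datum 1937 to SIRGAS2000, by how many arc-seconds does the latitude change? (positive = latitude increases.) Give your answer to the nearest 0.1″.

Δφ = -19.9″

sin φ = -0.242284, cos φ = 0.970205, sin λ = -0.763752, cos λ = 0.645510.
North component: ΔN = −sin φ cos λ·ΔX − sin φ sin λ·ΔY + cos φ·ΔZ = −(-0.242284)(0.645510)(-352) − (-0.242284)(-0.763752)(-74) + (0.970205)(-590) = -613.78 m.
1° of latitude spans πR/180 = 111125 m, so Δφ = -613.78 / 111125 × 3600 = -19.884″.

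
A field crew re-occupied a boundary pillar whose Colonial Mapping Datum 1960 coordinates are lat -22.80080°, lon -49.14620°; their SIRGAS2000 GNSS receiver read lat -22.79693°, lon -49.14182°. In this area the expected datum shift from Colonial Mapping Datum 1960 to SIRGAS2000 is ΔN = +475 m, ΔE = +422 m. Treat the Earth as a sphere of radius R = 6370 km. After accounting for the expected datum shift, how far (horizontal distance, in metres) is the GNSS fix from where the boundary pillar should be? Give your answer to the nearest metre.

Observed coordinate differences: Δφ = +0.00387°, Δλ = +0.00438°.
Converting to metres (1° lat = 111177 m, cos φ = 0.921858): observed ΔN = 430.3 m, observed ΔE = 448.9 m.
Subtracting the expected shift leaves a residual of 430.3 − (475) = -44.7 m north and 448.9 − (422) = 26.9 m east.
Residual distance = √((-44.7)² + 26.9²) = 52.2 m.

52 m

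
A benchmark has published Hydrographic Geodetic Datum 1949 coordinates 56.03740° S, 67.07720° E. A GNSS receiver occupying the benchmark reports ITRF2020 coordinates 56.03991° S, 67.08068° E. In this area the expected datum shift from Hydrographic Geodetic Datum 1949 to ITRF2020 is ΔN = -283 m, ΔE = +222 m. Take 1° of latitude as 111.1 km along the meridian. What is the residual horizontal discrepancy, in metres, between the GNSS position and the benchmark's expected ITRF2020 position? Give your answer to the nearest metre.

7 m

Observed coordinate differences: Δφ = -0.00251°, Δλ = +0.00348°.
Converting to metres (1° lat = 111100 m, cos φ = 0.558652): observed ΔN = -278.9 m, observed ΔE = 216.0 m.
Subtracting the expected shift leaves a residual of -278.9 − (-283) = 4.1 m north and 216.0 − (222) = -6.0 m east.
Residual distance = √(4.1² + (-6.0)²) = 7.3 m.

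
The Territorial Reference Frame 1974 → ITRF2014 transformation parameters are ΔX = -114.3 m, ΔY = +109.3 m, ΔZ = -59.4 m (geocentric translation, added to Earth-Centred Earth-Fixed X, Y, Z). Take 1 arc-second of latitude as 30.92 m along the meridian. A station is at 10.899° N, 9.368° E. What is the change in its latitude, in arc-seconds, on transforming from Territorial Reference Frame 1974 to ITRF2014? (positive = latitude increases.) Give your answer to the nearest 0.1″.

sin φ = 0.189078, cos φ = 0.981962, sin λ = 0.162775, cos λ = 0.986663.
North component: ΔN = −sin φ cos λ·ΔX − sin φ sin λ·ΔY + cos φ·ΔZ = −(0.189078)(0.986663)(-114.3) − (0.189078)(0.162775)(109.3) + (0.981962)(-59.4) = -40.37 m.
1° of latitude spans 3600 × 30.92 = 111312 m, so Δφ = -40.37 / 111312 × 3600 = -1.306″.

Δφ = -1.3″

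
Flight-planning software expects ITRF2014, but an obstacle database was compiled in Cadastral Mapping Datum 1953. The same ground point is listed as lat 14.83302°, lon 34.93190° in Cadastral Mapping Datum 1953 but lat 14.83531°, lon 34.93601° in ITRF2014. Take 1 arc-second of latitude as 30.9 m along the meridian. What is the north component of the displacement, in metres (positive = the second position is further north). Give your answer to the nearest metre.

ΔN = 255 m

Δφ = 14.83531° − 14.83302° = +0.00229°; Δλ = 34.93601° − 34.93190° = +0.00411°.
1° of latitude = 3600 × 30.90 = 111240 m.
ΔN = Δφ × 111240 = 254.7 m; ΔE = Δλ × 111240 × cos(14.83302°) = +0.00411 × 111240 × 0.966676 = 442.0 m.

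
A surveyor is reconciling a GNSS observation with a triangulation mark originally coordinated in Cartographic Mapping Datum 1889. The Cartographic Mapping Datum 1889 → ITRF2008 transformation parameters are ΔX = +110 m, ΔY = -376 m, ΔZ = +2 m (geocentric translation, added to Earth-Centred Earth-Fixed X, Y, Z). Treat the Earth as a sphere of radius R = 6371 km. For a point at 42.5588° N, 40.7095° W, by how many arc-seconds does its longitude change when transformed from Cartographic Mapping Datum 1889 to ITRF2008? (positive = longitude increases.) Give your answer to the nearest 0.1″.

sin φ = 0.676346, cos φ = 0.736584, sin λ = -0.652224, cos λ = 0.758026.
East component: ΔE = −sin λ·ΔX + cos λ·ΔY = −(-0.652224)(110) + (0.758026)(-376) = -213.27 m.
1° of latitude spans πR/180 = 111195 m; at latitude φ, 1° of longitude spans that × cos φ = 81904.4 m, so Δλ = -213.27 / 81904.4 × 3600 = -9.374″.

Δλ = -9.4″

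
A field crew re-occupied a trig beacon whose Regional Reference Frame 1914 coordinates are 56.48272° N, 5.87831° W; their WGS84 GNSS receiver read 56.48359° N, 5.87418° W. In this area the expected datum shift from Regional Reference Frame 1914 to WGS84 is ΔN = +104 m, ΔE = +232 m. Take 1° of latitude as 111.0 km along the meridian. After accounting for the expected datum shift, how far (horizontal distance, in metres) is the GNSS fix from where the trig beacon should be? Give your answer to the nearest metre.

22 m

Observed coordinate differences: Δφ = +0.00087°, Δλ = +0.00413°.
Converting to metres (1° lat = 111000 m, cos φ = 0.552188): observed ΔN = 96.6 m, observed ΔE = 253.1 m.
Subtracting the expected shift leaves a residual of 96.6 − (104) = -7.4 m north and 253.1 − (232) = 21.1 m east.
Residual distance = √((-7.4)² + 21.1²) = 22.4 m.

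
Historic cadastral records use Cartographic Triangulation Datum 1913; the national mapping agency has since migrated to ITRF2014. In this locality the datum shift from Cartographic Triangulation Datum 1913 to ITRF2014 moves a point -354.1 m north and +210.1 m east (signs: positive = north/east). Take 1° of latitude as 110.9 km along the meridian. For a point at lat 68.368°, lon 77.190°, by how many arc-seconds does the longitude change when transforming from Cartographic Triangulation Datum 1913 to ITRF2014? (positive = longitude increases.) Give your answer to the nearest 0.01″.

At latitude 68.368°, cos φ = 0.368644.
1° of longitude at this latitude = 110.9 × cos φ = 40.88 km, so Δλ = 210.1 / 40882.6 = 0.0051391° = 18.501″.

Δλ = 18.50″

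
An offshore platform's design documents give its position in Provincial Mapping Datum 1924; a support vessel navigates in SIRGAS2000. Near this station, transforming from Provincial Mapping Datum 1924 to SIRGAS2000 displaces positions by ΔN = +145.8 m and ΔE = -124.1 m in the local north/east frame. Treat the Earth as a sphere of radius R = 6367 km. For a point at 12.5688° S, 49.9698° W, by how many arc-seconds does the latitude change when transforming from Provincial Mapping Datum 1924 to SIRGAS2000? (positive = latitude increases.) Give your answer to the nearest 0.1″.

Δφ = 4.7″

On a sphere of radius R, 1 rad of latitude = R, so Δφ = ΔN / R = 145.8 / 6367000 = 2.2899e-05 rad = 4.723″.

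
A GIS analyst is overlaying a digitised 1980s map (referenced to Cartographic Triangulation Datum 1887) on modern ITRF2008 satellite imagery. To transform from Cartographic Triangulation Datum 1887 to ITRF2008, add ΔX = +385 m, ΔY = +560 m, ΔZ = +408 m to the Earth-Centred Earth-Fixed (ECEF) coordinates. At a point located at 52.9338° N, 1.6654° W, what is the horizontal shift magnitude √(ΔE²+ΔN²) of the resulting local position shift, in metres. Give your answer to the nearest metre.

573 m

The local east axis at (φ, λ) is (−sin λ, cos λ, 0), so ΔE = −sin(-1.6654°)·385 + cos(-1.6654°)·560 = 570.95 m.
The local north axis is (−sin φ cos λ, −sin φ sin λ, cos φ), giving ΔN = -307.077 + 12.987 + 245.917 = -48.17 m.
Horizontal magnitude = √(ΔE² + ΔN²) = √(570.95² + (-48.17)²) = 572.98 m.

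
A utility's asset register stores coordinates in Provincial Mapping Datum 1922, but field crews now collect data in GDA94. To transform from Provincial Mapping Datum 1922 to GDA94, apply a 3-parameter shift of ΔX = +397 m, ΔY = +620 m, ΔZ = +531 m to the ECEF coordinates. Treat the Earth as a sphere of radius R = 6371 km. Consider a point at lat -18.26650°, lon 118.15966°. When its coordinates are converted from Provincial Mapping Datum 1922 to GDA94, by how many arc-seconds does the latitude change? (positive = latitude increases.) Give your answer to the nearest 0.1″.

Δφ = 20.0″

sin φ = -0.313437, cos φ = 0.949609, sin λ = 0.881636, cos λ = -0.471930.
North component: ΔN = −sin φ cos λ·ΔX − sin φ sin λ·ΔY + cos φ·ΔZ = −(-0.313437)(-0.471930)(397) − (-0.313437)(0.881636)(620) + (0.949609)(531) = 616.85 m.
1° of latitude spans πR/180 = 111195 m, so Δφ = 616.85 / 111195 × 3600 = 19.971″.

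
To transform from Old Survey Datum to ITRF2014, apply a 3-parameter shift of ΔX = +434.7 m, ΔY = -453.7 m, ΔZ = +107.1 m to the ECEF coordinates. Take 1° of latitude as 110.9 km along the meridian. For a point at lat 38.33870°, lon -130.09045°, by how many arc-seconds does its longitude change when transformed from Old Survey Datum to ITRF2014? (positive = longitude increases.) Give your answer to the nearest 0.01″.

sin φ = 0.620309, cos φ = 0.784358, sin λ = -0.765029, cos λ = -0.643996.
East component: ΔE = −sin λ·ΔX + cos λ·ΔY = −(-0.765029)(434.7) + (-0.643996)(-453.7) = 624.74 m.
1° of latitude spans 110900 m; at latitude φ, 1° of longitude spans that × cos φ = 86985.3 m, so Δλ = 624.74 / 86985.3 × 3600 = 25.856″.

Δλ = 25.86″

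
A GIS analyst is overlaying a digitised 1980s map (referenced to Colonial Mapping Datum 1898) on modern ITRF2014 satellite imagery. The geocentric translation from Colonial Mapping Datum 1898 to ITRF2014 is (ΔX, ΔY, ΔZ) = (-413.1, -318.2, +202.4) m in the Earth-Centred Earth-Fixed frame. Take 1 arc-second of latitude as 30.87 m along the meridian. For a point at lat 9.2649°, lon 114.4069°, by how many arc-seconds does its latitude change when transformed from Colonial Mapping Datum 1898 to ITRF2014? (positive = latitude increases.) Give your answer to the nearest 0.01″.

sin φ = 0.160999, cos φ = 0.986955, sin λ = 0.910634, cos λ = -0.413214.
North component: ΔN = −sin φ cos λ·ΔX − sin φ sin λ·ΔY + cos φ·ΔZ = −(0.160999)(-0.413214)(-413.1) − (0.160999)(0.910634)(-318.2) + (0.986955)(202.4) = 218.93 m.
1° of latitude spans 3600 × 30.87 = 111132 m, so Δφ = 218.93 / 111132 × 3600 = 7.092″.

Δφ = 7.09″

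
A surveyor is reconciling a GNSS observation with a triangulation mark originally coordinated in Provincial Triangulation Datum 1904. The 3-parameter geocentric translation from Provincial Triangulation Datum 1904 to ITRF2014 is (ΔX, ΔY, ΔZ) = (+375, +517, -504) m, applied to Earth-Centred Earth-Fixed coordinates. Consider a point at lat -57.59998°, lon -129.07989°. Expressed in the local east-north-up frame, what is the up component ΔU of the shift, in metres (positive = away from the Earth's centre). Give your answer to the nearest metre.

ΔU = 84 m

At φ = -57.59998°, λ = -129.07989°: sin φ = -0.844328, cos φ = 0.535827, sin λ = -0.776268, cos λ = -0.630403.
ΔU = cos φ cos λ·ΔX + cos φ sin λ·ΔY + sin φ·ΔZ = (0.535827)(-0.630403)(375) + (0.535827)(-0.776268)(517) + (-0.844328)(-504) = 83.83 m.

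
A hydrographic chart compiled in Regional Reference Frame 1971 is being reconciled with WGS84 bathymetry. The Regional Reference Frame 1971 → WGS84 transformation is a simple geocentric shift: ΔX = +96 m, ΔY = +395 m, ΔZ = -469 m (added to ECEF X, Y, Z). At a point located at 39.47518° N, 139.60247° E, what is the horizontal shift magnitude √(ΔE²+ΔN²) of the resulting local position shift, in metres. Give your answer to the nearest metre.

At φ = 39.47518°, λ = 139.60247°: sin φ = 0.635744, cos φ = 0.771900, sin λ = 0.648087, cos λ = -0.761566.
ΔE = −sin λ·ΔX + cos λ·ΔY = −(0.648087)·(96) + (-0.761566)·(395) = -363.04 m.
ΔN = −sin φ cos λ·ΔX − sin φ sin λ·ΔY + cos φ·ΔZ = −(0.635744)(-0.761566)(96) − (0.635744)(0.648087)(395) + (0.771900)(-469) = -478.29 m.
Horizontal magnitude = √(ΔE² + ΔN²) = √((-363.04)² + (-478.29)²) = 600.46 m.

600 m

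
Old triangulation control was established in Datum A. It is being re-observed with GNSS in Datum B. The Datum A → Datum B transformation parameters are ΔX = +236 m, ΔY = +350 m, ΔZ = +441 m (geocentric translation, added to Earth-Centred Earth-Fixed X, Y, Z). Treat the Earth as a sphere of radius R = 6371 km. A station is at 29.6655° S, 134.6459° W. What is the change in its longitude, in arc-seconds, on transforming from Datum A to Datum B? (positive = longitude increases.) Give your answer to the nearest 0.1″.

sin φ = -0.494936, cos φ = 0.868930, sin λ = -0.711463, cos λ = -0.702723.
East component: ΔE = −sin λ·ΔX + cos λ·ΔY = −(-0.711463)(236) + (-0.702723)(350) = -78.05 m.
1° of latitude spans πR/180 = 111195 m; at latitude φ, 1° of longitude spans that × cos φ = 96620.6 m, so Δλ = -78.05 / 96620.6 × 3600 = -2.908″.

Δλ = -2.9″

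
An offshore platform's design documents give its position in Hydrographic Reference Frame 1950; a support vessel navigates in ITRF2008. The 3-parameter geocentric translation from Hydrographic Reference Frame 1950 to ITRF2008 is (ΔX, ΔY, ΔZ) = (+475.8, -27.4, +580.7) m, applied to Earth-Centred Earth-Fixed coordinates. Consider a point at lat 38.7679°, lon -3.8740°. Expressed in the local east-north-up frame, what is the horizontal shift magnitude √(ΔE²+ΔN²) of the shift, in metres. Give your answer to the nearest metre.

The local east axis at (φ, λ) is (−sin λ, cos λ, 0), so ΔE = −sin(-3.8740°)·475.8 + cos(-3.8740°)·(-27.4) = 4.81 m.
The local north axis is (−sin φ cos λ, −sin φ sin λ, cos φ), giving ΔN = -297.250 − 1.159 + 452.765 = 154.36 m.
Horizontal magnitude = √(ΔE² + ΔN²) = √(4.81² + 154.36²) = 154.43 m.

154 m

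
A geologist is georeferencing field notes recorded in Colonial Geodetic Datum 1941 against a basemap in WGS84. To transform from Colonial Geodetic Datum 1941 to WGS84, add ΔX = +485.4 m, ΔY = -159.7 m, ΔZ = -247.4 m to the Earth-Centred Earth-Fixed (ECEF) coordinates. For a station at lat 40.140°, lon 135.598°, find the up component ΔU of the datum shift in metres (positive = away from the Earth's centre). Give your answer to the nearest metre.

ΔU = -510 m

The local up (radial) axis is (cos φ cos λ, cos φ sin λ, sin φ), giving ΔU = -265.114 − 85.422 − 159.488 = -510.02 m.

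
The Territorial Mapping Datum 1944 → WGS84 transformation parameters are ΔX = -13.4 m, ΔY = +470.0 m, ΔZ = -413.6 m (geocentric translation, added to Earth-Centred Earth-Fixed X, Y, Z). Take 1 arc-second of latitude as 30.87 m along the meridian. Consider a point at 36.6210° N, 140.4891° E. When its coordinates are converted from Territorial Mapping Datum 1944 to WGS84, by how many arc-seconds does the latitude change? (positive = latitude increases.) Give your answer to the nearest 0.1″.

sin φ = 0.596519, cos φ = 0.802599, sin λ = 0.636225, cos λ = -0.771504.
North component: ΔN = −sin φ cos λ·ΔX − sin φ sin λ·ΔY + cos φ·ΔZ = −(0.596519)(-0.771504)(-13.4) − (0.596519)(0.636225)(470.0) + (0.802599)(-413.6) = -516.50 m.
1° of latitude spans 3600 × 30.87 = 111132 m, so Δφ = -516.50 / 111132 × 3600 = -16.731″.

Δφ = -16.7″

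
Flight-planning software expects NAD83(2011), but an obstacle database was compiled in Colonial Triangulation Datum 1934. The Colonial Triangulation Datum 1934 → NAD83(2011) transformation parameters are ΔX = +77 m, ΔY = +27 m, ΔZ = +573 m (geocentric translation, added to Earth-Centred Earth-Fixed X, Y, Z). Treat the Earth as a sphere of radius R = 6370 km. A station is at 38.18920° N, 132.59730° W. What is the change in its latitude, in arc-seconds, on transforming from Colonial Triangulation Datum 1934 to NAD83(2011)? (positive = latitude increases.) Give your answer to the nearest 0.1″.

sin φ = 0.618260, cos φ = 0.785973, sin λ = -0.736129, cos λ = -0.676841.
North component: ΔN = −sin φ cos λ·ΔX − sin φ sin λ·ΔY + cos φ·ΔZ = −(0.618260)(-0.676841)(77) − (0.618260)(-0.736129)(27) + (0.785973)(573) = 494.87 m.
1° of latitude spans πR/180 = 111177 m, so Δφ = 494.87 / 111177 × 3600 = 16.024″.

Δφ = 16.0″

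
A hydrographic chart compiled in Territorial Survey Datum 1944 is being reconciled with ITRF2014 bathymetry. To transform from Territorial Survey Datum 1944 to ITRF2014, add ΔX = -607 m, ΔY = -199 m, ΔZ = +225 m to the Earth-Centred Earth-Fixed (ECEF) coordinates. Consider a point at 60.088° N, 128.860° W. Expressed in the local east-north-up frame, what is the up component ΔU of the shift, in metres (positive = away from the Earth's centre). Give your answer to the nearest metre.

ΔU = 462 m

At φ = 60.088°, λ = -128.860°: sin φ = 0.866792, cos φ = 0.498669, sin λ = -0.778681, cos λ = -0.627420.
ΔU = cos φ cos λ·ΔX + cos φ sin λ·ΔY + sin φ·ΔZ = (0.498669)(-0.627420)(-607) + (0.498669)(-0.778681)(-199) + (0.866792)(225) = 462.22 m.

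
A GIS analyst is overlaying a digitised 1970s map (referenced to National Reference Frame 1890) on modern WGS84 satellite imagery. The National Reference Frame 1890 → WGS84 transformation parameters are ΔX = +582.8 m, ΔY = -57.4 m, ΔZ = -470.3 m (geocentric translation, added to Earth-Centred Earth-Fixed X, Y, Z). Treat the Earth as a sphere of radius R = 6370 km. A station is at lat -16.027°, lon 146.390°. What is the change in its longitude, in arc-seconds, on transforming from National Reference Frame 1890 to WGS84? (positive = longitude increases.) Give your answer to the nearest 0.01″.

sin φ = -0.276090, cos φ = 0.961132, sin λ = 0.553537, cos λ = -0.832825.
East component: ΔE = −sin λ·ΔX + cos λ·ΔY = −(0.553537)(582.8) + (-0.832825)(-57.4) = -274.80 m.
1° of latitude spans πR/180 = 111177 m; at latitude φ, 1° of longitude spans that × cos φ = 106856.2 m, so Δλ = -274.80 / 106856.2 × 3600 = -9.258″.

Δλ = -9.26″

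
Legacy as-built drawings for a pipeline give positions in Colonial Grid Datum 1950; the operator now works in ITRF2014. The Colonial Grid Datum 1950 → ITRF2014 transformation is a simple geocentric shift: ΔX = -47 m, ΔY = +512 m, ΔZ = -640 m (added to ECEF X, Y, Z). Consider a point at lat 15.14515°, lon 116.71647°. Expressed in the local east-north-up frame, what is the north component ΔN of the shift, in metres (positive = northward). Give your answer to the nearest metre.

ΔN = -743 m

At φ = 15.14515°, λ = 116.71647°: sin φ = 0.261265, cos φ = 0.965267, sin λ = 0.893242, cos λ = -0.449576.
ΔN = −sin φ cos λ·ΔX − sin φ sin λ·ΔY + cos φ·ΔZ = −(0.261265)(-0.449576)(-47) − (0.261265)(0.893242)(512) + (0.965267)(-640) = -742.78 m.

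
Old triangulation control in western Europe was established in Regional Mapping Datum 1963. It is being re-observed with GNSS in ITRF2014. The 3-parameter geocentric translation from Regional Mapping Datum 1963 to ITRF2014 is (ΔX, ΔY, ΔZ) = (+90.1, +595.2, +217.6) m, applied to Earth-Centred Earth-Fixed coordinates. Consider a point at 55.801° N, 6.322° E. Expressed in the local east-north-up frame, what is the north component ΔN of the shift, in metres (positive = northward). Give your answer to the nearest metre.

At φ = 55.801°, λ = 6.322°: sin φ = 0.827090, cos φ = 0.562069, sin λ = 0.110116, cos λ = 0.993919.
ΔN = −sin φ cos λ·ΔX − sin φ sin λ·ΔY + cos φ·ΔZ = −(0.827090)(0.993919)(90.1) − (0.827090)(0.110116)(595.2) + (0.562069)(217.6) = -5.97 m.

ΔN = -6 m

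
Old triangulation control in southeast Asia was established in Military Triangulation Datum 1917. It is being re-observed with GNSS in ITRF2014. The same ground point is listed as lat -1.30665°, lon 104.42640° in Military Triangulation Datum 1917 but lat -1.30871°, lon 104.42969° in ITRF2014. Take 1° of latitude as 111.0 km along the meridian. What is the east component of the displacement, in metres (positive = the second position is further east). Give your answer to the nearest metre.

ΔE = 365 m

Δφ = -1.30871° − -1.30665° = -0.00206°; Δλ = 104.42969° − 104.42640° = +0.00329°.
ΔN = Δφ × 111000 = -228.7 m; ΔE = Δλ × 111000 × cos(-1.30665°) = +0.00329 × 111000 × 0.999740 = 365.1 m.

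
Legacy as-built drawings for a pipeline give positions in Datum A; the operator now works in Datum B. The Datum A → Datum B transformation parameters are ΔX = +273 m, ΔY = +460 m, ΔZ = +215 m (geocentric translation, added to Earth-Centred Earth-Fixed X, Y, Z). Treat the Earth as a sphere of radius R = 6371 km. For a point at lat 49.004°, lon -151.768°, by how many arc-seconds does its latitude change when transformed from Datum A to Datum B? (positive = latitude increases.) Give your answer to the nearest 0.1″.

Δφ = 15.8″

sin φ = 0.754755, cos φ = 0.656006, sin λ = -0.473043, cos λ = -0.881039.
North component: ΔN = −sin φ cos λ·ΔX − sin φ sin λ·ΔY + cos φ·ΔZ = −(0.754755)(-0.881039)(273) − (0.754755)(-0.473043)(460) + (0.656006)(215) = 486.81 m.
1° of latitude spans πR/180 = 111195 m, so Δφ = 486.81 / 111195 × 3600 = 15.761″.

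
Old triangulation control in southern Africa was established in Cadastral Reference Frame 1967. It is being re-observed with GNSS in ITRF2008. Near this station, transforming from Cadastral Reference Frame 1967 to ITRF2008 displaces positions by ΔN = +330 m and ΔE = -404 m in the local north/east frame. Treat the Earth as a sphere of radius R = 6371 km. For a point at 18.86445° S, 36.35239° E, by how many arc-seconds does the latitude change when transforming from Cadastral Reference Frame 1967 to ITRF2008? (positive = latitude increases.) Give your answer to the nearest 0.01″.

On a sphere of radius R, 1 rad of latitude = R, so Δφ = ΔN / R = 330.0 / 6371000 = 5.1797e-05 rad = 10.684″.

Δφ = 10.68″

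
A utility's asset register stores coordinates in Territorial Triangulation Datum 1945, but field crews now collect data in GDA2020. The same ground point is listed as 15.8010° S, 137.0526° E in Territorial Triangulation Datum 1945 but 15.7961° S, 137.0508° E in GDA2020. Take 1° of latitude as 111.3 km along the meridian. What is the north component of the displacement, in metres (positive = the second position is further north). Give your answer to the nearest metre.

Δφ = -15.7961° − -15.8010° = +0.0049°; Δλ = 137.0508° − 137.0526° = -0.0018°.
ΔN = Δφ × 111300 = 545.4 m; ΔE = Δλ × 111300 × cos(-15.8010°) = -0.0018 × 111300 × 0.962213 = -192.8 m.

ΔN = 545 m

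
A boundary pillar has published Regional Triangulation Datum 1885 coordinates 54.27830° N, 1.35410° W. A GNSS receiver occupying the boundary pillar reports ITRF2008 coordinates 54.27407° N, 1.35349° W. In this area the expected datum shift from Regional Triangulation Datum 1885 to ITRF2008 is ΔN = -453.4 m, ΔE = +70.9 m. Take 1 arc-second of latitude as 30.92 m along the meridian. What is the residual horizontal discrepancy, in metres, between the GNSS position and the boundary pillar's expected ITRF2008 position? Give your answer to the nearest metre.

Observed coordinate differences: Δφ = -0.00423°, Δλ = +0.00061°.
Converting to metres (1° lat = 111312 m, cos φ = 0.583849): observed ΔN = -470.8 m, observed ΔE = 39.6 m.
Subtracting the expected shift leaves a residual of -470.8 − (-453.4) = -17.4 m north and 39.6 − (70.9) = -31.3 m east.
Residual distance = √((-17.4)² + (-31.3)²) = 35.8 m.

36 m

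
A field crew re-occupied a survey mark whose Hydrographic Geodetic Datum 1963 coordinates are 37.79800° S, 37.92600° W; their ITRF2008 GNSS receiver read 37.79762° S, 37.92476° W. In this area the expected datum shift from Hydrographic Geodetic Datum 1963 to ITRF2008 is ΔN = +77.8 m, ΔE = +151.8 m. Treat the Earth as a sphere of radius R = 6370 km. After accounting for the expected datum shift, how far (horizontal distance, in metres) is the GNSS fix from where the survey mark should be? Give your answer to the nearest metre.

Observed coordinate differences: Δφ = +0.00038°, Δλ = +0.00124°.
Converting to metres (1° lat = 111177 m, cos φ = 0.790176): observed ΔN = 42.2 m, observed ΔE = 108.9 m.
Subtracting the expected shift leaves a residual of 42.2 − (77.8) = -35.6 m north and 108.9 − (151.8) = -42.9 m east.
Residual distance = √((-35.6)² + (-42.9)²) = 55.7 m.

56 m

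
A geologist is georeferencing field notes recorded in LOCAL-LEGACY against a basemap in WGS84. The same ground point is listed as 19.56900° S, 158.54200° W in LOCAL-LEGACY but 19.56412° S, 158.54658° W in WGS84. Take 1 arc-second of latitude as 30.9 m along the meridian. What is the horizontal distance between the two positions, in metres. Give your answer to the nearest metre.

725 m

Δφ = -19.56412° − -19.56900° = +0.00488°; Δλ = -158.54658° − -158.54200° = -0.00458°.
1° of latitude = 3600 × 30.90 = 111240 m.
ΔN = Δφ × 111240 = 542.9 m; ΔE = Δλ × 111240 × cos(-19.56900°) = -0.00458 × 111240 × 0.942239 = -480.1 m.
Distance = √(ΔE² + ΔN²) = √((-480.1)² + 542.9²) = 724.7 m.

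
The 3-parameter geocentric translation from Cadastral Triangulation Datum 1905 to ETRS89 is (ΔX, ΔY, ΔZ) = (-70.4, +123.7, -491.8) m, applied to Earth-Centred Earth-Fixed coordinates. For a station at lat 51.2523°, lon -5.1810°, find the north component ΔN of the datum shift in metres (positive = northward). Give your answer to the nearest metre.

ΔN = -244 m

The local north axis is (−sin φ cos λ, −sin φ sin λ, cos φ), giving ΔN = 54.681 + 8.712 − 307.814 = -244.42 m.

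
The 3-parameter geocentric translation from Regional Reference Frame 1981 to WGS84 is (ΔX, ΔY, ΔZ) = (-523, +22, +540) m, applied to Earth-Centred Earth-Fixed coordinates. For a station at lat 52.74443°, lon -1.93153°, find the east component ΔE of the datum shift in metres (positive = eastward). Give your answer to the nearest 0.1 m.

ΔE = 4.4 m

At φ = 52.74443°, λ = -1.93153°: sin φ = 0.795943, cos φ = 0.605371, sin λ = -0.033705, cos λ = 0.999432.
ΔE = −sin λ·ΔX + cos λ·ΔY = −(-0.033705)·(-523) + (0.999432)·(22) = 4.36 m.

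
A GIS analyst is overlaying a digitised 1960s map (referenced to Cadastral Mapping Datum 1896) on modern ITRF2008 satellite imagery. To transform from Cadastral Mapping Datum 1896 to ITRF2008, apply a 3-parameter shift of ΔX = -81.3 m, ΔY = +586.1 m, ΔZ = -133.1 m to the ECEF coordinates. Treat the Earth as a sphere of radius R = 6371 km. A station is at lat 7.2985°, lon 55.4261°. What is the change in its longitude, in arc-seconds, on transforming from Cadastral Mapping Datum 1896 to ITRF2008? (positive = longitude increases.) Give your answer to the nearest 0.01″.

sin φ = 0.127039, cos φ = 0.991898, sin λ = 0.823395, cos λ = 0.567469.
East component: ΔE = −sin λ·ΔX + cos λ·ΔY = −(0.823395)(-81.3) + (0.567469)(586.1) = 399.54 m.
1° of latitude spans πR/180 = 111195 m; at latitude φ, 1° of longitude spans that × cos φ = 110294.0 m, so Δλ = 399.54 / 110294.0 × 3600 = 13.041″.

Δλ = 13.04″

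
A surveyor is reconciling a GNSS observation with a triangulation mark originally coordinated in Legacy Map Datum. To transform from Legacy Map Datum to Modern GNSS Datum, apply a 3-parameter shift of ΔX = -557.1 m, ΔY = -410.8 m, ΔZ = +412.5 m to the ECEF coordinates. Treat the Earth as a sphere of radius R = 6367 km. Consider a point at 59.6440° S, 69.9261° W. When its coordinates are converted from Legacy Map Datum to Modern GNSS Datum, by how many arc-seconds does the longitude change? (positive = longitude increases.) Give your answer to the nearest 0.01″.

sin φ = -0.862902, cos φ = 0.505371, sin λ = -0.939251, cos λ = 0.343232.
East component: ΔE = −sin λ·ΔX + cos λ·ΔY = −(-0.939251)(-557.1) + (0.343232)(-410.8) = -664.26 m.
1° of latitude spans πR/180 = 111125 m; at latitude φ, 1° of longitude spans that × cos φ = 56159.4 m, so Δλ = -664.26 / 56159.4 × 3600 = -42.581″.

Δλ = -42.58″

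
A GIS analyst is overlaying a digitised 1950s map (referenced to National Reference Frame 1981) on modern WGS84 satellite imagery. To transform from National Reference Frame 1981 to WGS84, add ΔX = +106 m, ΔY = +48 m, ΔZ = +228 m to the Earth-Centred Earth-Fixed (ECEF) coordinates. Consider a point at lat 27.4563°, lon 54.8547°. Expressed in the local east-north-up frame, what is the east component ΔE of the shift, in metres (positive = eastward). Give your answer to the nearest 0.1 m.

ΔE = -59.0 m

At φ = 27.4563°, λ = 54.8547°: sin φ = 0.461072, cos φ = 0.887363, sin λ = 0.817695, cos λ = 0.575652.
ΔE = −sin λ·ΔX + cos λ·ΔY = −(0.817695)·(106) + (0.575652)·(48) = -59.04 m.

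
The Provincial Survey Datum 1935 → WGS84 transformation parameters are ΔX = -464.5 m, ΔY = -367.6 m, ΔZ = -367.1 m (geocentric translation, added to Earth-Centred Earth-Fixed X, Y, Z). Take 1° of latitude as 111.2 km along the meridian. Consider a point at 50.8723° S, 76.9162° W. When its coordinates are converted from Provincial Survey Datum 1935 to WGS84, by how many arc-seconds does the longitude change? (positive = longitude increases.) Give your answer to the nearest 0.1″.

sin φ = -0.775741, cos φ = 0.631051, sin λ = -0.974040, cos λ = 0.226376.
East component: ΔE = −sin λ·ΔX + cos λ·ΔY = −(-0.974040)(-464.5) + (0.226376)(-367.6) = -535.66 m.
1° of latitude spans 111200 m; at latitude φ, 1° of longitude spans that × cos φ = 70172.9 m, so Δλ = -535.66 / 70172.9 × 3600 = -27.480″.

Δλ = -27.5″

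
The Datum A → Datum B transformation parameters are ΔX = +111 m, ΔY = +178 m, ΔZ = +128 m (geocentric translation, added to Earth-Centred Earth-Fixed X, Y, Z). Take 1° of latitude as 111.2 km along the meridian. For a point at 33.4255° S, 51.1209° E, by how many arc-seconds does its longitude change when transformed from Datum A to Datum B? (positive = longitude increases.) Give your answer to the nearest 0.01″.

sin φ = -0.550852, cos φ = 0.834603, sin λ = 0.778472, cos λ = 0.627679.
East component: ΔE = −sin λ·ΔX + cos λ·ΔY = −(0.778472)(111) + (0.627679)(178) = 25.32 m.
1° of latitude spans 111200 m; at latitude φ, 1° of longitude spans that × cos φ = 92807.8 m, so Δλ = 25.32 / 92807.8 × 3600 = 0.982″.

Δλ = 0.98″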